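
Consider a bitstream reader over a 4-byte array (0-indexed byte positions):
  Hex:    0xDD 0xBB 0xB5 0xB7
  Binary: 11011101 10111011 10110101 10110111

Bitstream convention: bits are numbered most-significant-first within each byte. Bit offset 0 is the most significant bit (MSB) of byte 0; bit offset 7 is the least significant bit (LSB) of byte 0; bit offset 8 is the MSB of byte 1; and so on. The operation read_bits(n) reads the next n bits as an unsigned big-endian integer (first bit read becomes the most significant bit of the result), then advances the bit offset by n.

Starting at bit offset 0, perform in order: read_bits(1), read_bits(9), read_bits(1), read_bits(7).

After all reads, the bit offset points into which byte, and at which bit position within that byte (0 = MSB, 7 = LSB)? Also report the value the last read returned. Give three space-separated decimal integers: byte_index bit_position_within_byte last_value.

Read 1: bits[0:1] width=1 -> value=1 (bin 1); offset now 1 = byte 0 bit 1; 31 bits remain
Read 2: bits[1:10] width=9 -> value=374 (bin 101110110); offset now 10 = byte 1 bit 2; 22 bits remain
Read 3: bits[10:11] width=1 -> value=1 (bin 1); offset now 11 = byte 1 bit 3; 21 bits remain
Read 4: bits[11:18] width=7 -> value=110 (bin 1101110); offset now 18 = byte 2 bit 2; 14 bits remain

Answer: 2 2 110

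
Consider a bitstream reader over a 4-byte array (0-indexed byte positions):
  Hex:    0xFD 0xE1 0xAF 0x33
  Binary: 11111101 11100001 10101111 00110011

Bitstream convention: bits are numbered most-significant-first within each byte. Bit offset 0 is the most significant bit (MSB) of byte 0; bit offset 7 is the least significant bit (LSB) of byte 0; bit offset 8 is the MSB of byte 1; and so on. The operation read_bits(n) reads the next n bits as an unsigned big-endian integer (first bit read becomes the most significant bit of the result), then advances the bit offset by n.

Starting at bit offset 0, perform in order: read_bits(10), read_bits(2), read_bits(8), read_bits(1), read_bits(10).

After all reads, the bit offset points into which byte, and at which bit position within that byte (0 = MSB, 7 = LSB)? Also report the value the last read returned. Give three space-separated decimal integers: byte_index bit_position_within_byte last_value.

Answer: 3 7 921

Derivation:
Read 1: bits[0:10] width=10 -> value=1015 (bin 1111110111); offset now 10 = byte 1 bit 2; 22 bits remain
Read 2: bits[10:12] width=2 -> value=2 (bin 10); offset now 12 = byte 1 bit 4; 20 bits remain
Read 3: bits[12:20] width=8 -> value=26 (bin 00011010); offset now 20 = byte 2 bit 4; 12 bits remain
Read 4: bits[20:21] width=1 -> value=1 (bin 1); offset now 21 = byte 2 bit 5; 11 bits remain
Read 5: bits[21:31] width=10 -> value=921 (bin 1110011001); offset now 31 = byte 3 bit 7; 1 bits remain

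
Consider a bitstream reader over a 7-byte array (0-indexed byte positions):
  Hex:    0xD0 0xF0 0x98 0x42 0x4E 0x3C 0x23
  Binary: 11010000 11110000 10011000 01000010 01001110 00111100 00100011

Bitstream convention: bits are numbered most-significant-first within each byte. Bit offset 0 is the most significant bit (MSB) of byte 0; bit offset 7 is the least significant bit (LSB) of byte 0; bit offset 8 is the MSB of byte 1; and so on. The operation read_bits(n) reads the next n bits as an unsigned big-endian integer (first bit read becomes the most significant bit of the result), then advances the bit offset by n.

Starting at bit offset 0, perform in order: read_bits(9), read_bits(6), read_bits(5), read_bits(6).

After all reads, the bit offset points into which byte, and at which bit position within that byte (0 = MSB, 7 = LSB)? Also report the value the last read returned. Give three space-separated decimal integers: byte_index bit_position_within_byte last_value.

Answer: 3 2 33

Derivation:
Read 1: bits[0:9] width=9 -> value=417 (bin 110100001); offset now 9 = byte 1 bit 1; 47 bits remain
Read 2: bits[9:15] width=6 -> value=56 (bin 111000); offset now 15 = byte 1 bit 7; 41 bits remain
Read 3: bits[15:20] width=5 -> value=9 (bin 01001); offset now 20 = byte 2 bit 4; 36 bits remain
Read 4: bits[20:26] width=6 -> value=33 (bin 100001); offset now 26 = byte 3 bit 2; 30 bits remain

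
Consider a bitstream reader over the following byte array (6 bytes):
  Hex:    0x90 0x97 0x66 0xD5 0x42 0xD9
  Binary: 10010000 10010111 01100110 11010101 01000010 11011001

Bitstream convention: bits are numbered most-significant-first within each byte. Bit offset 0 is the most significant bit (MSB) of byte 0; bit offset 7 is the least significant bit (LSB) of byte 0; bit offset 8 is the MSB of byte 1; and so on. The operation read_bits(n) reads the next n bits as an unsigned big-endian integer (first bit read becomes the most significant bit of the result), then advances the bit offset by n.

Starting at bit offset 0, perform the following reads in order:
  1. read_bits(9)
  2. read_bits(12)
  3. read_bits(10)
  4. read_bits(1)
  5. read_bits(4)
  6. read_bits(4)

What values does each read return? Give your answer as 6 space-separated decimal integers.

Read 1: bits[0:9] width=9 -> value=289 (bin 100100001); offset now 9 = byte 1 bit 1; 39 bits remain
Read 2: bits[9:21] width=12 -> value=748 (bin 001011101100); offset now 21 = byte 2 bit 5; 27 bits remain
Read 3: bits[21:31] width=10 -> value=874 (bin 1101101010); offset now 31 = byte 3 bit 7; 17 bits remain
Read 4: bits[31:32] width=1 -> value=1 (bin 1); offset now 32 = byte 4 bit 0; 16 bits remain
Read 5: bits[32:36] width=4 -> value=4 (bin 0100); offset now 36 = byte 4 bit 4; 12 bits remain
Read 6: bits[36:40] width=4 -> value=2 (bin 0010); offset now 40 = byte 5 bit 0; 8 bits remain

Answer: 289 748 874 1 4 2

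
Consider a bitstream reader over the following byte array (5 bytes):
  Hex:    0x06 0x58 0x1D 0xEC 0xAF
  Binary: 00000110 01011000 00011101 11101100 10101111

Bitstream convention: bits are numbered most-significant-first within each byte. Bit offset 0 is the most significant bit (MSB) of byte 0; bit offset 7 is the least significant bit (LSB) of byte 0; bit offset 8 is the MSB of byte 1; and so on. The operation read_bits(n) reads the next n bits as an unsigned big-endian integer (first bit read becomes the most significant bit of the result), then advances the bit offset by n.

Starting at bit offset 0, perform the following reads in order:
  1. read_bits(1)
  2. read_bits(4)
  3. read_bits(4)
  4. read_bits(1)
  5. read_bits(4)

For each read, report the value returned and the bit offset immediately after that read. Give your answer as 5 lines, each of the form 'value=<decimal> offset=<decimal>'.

Read 1: bits[0:1] width=1 -> value=0 (bin 0); offset now 1 = byte 0 bit 1; 39 bits remain
Read 2: bits[1:5] width=4 -> value=0 (bin 0000); offset now 5 = byte 0 bit 5; 35 bits remain
Read 3: bits[5:9] width=4 -> value=12 (bin 1100); offset now 9 = byte 1 bit 1; 31 bits remain
Read 4: bits[9:10] width=1 -> value=1 (bin 1); offset now 10 = byte 1 bit 2; 30 bits remain
Read 5: bits[10:14] width=4 -> value=6 (bin 0110); offset now 14 = byte 1 bit 6; 26 bits remain

Answer: value=0 offset=1
value=0 offset=5
value=12 offset=9
value=1 offset=10
value=6 offset=14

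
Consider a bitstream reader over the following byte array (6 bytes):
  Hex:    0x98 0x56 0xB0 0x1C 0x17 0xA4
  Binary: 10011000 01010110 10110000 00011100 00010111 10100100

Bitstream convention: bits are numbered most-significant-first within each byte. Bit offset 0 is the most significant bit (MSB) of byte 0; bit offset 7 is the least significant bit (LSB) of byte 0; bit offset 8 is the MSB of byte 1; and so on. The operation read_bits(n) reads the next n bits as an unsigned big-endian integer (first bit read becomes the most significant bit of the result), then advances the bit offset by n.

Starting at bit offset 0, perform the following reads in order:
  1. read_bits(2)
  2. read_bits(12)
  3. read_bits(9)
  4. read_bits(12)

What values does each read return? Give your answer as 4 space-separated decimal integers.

Read 1: bits[0:2] width=2 -> value=2 (bin 10); offset now 2 = byte 0 bit 2; 46 bits remain
Read 2: bits[2:14] width=12 -> value=1557 (bin 011000010101); offset now 14 = byte 1 bit 6; 34 bits remain
Read 3: bits[14:23] width=9 -> value=344 (bin 101011000); offset now 23 = byte 2 bit 7; 25 bits remain
Read 4: bits[23:35] width=12 -> value=224 (bin 000011100000); offset now 35 = byte 4 bit 3; 13 bits remain

Answer: 2 1557 344 224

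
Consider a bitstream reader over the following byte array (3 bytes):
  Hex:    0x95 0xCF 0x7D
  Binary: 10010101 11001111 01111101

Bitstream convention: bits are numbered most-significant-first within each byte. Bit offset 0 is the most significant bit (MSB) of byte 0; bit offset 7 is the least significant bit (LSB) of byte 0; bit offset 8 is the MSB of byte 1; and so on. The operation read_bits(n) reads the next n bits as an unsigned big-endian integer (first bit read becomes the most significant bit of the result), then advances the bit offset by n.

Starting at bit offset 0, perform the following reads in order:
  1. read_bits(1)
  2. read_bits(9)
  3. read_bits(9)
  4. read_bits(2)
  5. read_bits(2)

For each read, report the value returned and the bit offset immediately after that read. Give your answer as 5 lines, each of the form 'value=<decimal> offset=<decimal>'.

Read 1: bits[0:1] width=1 -> value=1 (bin 1); offset now 1 = byte 0 bit 1; 23 bits remain
Read 2: bits[1:10] width=9 -> value=87 (bin 001010111); offset now 10 = byte 1 bit 2; 14 bits remain
Read 3: bits[10:19] width=9 -> value=123 (bin 001111011); offset now 19 = byte 2 bit 3; 5 bits remain
Read 4: bits[19:21] width=2 -> value=3 (bin 11); offset now 21 = byte 2 bit 5; 3 bits remain
Read 5: bits[21:23] width=2 -> value=2 (bin 10); offset now 23 = byte 2 bit 7; 1 bits remain

Answer: value=1 offset=1
value=87 offset=10
value=123 offset=19
value=3 offset=21
value=2 offset=23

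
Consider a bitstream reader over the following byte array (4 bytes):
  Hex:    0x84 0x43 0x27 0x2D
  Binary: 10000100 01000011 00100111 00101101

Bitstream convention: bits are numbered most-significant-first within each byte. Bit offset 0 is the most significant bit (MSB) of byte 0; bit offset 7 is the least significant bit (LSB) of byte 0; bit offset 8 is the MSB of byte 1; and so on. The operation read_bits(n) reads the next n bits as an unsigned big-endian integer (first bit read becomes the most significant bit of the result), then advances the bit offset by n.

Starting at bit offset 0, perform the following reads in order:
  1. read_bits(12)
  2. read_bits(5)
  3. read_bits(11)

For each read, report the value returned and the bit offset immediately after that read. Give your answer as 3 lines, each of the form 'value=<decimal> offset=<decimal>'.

Answer: value=2116 offset=12
value=6 offset=17
value=626 offset=28

Derivation:
Read 1: bits[0:12] width=12 -> value=2116 (bin 100001000100); offset now 12 = byte 1 bit 4; 20 bits remain
Read 2: bits[12:17] width=5 -> value=6 (bin 00110); offset now 17 = byte 2 bit 1; 15 bits remain
Read 3: bits[17:28] width=11 -> value=626 (bin 01001110010); offset now 28 = byte 3 bit 4; 4 bits remain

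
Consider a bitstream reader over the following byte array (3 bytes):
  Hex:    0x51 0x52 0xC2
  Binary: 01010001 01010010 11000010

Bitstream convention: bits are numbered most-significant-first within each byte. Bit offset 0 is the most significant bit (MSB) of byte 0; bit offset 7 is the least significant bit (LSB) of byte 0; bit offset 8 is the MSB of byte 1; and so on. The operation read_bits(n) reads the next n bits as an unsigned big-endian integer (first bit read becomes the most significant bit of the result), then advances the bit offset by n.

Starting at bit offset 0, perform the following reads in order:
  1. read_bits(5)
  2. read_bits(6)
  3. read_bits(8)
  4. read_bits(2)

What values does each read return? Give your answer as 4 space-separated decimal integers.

Read 1: bits[0:5] width=5 -> value=10 (bin 01010); offset now 5 = byte 0 bit 5; 19 bits remain
Read 2: bits[5:11] width=6 -> value=10 (bin 001010); offset now 11 = byte 1 bit 3; 13 bits remain
Read 3: bits[11:19] width=8 -> value=150 (bin 10010110); offset now 19 = byte 2 bit 3; 5 bits remain
Read 4: bits[19:21] width=2 -> value=0 (bin 00); offset now 21 = byte 2 bit 5; 3 bits remain

Answer: 10 10 150 0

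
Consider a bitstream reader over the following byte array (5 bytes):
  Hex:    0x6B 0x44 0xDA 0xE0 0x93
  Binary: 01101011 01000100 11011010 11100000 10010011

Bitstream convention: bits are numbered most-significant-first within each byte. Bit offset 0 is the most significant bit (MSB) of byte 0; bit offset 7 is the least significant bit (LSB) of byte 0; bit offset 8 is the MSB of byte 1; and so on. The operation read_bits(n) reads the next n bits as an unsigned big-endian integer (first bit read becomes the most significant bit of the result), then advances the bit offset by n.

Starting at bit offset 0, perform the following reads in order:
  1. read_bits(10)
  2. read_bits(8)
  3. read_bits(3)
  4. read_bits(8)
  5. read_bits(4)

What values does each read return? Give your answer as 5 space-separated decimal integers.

Read 1: bits[0:10] width=10 -> value=429 (bin 0110101101); offset now 10 = byte 1 bit 2; 30 bits remain
Read 2: bits[10:18] width=8 -> value=19 (bin 00010011); offset now 18 = byte 2 bit 2; 22 bits remain
Read 3: bits[18:21] width=3 -> value=3 (bin 011); offset now 21 = byte 2 bit 5; 19 bits remain
Read 4: bits[21:29] width=8 -> value=92 (bin 01011100); offset now 29 = byte 3 bit 5; 11 bits remain
Read 5: bits[29:33] width=4 -> value=1 (bin 0001); offset now 33 = byte 4 bit 1; 7 bits remain

Answer: 429 19 3 92 1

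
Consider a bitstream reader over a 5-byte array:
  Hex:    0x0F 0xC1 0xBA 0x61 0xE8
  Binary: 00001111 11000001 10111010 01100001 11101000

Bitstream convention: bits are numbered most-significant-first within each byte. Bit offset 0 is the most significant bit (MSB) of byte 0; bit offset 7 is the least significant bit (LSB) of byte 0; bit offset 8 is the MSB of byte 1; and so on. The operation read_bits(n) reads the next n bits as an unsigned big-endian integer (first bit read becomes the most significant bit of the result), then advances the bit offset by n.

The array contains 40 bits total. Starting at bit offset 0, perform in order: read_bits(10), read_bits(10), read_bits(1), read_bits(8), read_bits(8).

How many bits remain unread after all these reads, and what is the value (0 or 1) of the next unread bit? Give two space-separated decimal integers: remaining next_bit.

Read 1: bits[0:10] width=10 -> value=63 (bin 0000111111); offset now 10 = byte 1 bit 2; 30 bits remain
Read 2: bits[10:20] width=10 -> value=27 (bin 0000011011); offset now 20 = byte 2 bit 4; 20 bits remain
Read 3: bits[20:21] width=1 -> value=1 (bin 1); offset now 21 = byte 2 bit 5; 19 bits remain
Read 4: bits[21:29] width=8 -> value=76 (bin 01001100); offset now 29 = byte 3 bit 5; 11 bits remain
Read 5: bits[29:37] width=8 -> value=61 (bin 00111101); offset now 37 = byte 4 bit 5; 3 bits remain

Answer: 3 0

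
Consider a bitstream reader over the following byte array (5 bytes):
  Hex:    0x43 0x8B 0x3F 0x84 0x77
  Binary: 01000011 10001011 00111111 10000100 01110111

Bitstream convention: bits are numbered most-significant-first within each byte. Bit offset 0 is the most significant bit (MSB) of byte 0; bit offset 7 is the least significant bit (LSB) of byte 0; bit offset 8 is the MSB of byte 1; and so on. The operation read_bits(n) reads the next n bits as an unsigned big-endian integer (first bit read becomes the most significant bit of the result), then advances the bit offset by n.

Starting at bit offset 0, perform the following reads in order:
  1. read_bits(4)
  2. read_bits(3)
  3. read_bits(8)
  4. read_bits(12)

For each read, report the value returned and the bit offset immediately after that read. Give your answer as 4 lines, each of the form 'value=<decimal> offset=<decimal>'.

Answer: value=4 offset=4
value=1 offset=7
value=197 offset=15
value=2556 offset=27

Derivation:
Read 1: bits[0:4] width=4 -> value=4 (bin 0100); offset now 4 = byte 0 bit 4; 36 bits remain
Read 2: bits[4:7] width=3 -> value=1 (bin 001); offset now 7 = byte 0 bit 7; 33 bits remain
Read 3: bits[7:15] width=8 -> value=197 (bin 11000101); offset now 15 = byte 1 bit 7; 25 bits remain
Read 4: bits[15:27] width=12 -> value=2556 (bin 100111111100); offset now 27 = byte 3 bit 3; 13 bits remain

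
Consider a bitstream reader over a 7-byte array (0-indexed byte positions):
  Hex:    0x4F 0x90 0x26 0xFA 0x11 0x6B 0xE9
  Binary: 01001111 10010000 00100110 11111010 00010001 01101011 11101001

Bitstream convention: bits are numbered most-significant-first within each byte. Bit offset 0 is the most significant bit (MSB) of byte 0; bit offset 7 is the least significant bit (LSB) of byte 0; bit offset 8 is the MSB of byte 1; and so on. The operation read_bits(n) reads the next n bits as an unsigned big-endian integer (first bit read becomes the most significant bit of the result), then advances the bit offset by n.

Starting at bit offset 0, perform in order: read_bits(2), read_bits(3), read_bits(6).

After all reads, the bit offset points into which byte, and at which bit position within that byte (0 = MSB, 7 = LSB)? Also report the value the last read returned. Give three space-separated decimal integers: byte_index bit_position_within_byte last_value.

Read 1: bits[0:2] width=2 -> value=1 (bin 01); offset now 2 = byte 0 bit 2; 54 bits remain
Read 2: bits[2:5] width=3 -> value=1 (bin 001); offset now 5 = byte 0 bit 5; 51 bits remain
Read 3: bits[5:11] width=6 -> value=60 (bin 111100); offset now 11 = byte 1 bit 3; 45 bits remain

Answer: 1 3 60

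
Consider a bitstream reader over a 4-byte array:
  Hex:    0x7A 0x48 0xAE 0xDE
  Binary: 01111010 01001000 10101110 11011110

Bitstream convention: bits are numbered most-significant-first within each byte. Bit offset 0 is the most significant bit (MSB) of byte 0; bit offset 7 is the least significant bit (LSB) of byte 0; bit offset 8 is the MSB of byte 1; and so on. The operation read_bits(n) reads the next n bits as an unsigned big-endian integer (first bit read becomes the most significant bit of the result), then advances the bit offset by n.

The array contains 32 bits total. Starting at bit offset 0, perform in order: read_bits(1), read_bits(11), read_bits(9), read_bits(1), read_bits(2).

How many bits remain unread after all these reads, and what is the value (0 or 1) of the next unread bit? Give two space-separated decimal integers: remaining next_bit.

Answer: 8 1

Derivation:
Read 1: bits[0:1] width=1 -> value=0 (bin 0); offset now 1 = byte 0 bit 1; 31 bits remain
Read 2: bits[1:12] width=11 -> value=1956 (bin 11110100100); offset now 12 = byte 1 bit 4; 20 bits remain
Read 3: bits[12:21] width=9 -> value=277 (bin 100010101); offset now 21 = byte 2 bit 5; 11 bits remain
Read 4: bits[21:22] width=1 -> value=1 (bin 1); offset now 22 = byte 2 bit 6; 10 bits remain
Read 5: bits[22:24] width=2 -> value=2 (bin 10); offset now 24 = byte 3 bit 0; 8 bits remain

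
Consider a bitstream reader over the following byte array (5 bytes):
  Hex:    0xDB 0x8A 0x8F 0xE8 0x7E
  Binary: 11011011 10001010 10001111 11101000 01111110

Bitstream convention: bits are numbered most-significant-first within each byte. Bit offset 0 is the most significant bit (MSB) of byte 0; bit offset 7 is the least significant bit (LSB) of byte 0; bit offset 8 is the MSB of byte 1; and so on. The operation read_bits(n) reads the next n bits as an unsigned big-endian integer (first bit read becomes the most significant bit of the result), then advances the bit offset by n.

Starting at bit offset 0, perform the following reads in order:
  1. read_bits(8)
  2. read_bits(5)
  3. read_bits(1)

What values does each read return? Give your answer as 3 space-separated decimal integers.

Read 1: bits[0:8] width=8 -> value=219 (bin 11011011); offset now 8 = byte 1 bit 0; 32 bits remain
Read 2: bits[8:13] width=5 -> value=17 (bin 10001); offset now 13 = byte 1 bit 5; 27 bits remain
Read 3: bits[13:14] width=1 -> value=0 (bin 0); offset now 14 = byte 1 bit 6; 26 bits remain

Answer: 219 17 0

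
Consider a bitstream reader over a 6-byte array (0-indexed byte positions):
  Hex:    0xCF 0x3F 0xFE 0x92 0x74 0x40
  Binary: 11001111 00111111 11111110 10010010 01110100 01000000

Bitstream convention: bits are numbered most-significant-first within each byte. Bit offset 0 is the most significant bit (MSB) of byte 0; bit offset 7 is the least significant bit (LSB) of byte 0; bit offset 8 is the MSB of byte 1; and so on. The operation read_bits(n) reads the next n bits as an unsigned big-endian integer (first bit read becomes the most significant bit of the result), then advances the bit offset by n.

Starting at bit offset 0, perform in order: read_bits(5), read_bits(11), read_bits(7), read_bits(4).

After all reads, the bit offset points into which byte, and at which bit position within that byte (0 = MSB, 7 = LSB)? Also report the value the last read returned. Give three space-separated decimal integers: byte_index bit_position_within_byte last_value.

Read 1: bits[0:5] width=5 -> value=25 (bin 11001); offset now 5 = byte 0 bit 5; 43 bits remain
Read 2: bits[5:16] width=11 -> value=1855 (bin 11100111111); offset now 16 = byte 2 bit 0; 32 bits remain
Read 3: bits[16:23] width=7 -> value=127 (bin 1111111); offset now 23 = byte 2 bit 7; 25 bits remain
Read 4: bits[23:27] width=4 -> value=4 (bin 0100); offset now 27 = byte 3 bit 3; 21 bits remain

Answer: 3 3 4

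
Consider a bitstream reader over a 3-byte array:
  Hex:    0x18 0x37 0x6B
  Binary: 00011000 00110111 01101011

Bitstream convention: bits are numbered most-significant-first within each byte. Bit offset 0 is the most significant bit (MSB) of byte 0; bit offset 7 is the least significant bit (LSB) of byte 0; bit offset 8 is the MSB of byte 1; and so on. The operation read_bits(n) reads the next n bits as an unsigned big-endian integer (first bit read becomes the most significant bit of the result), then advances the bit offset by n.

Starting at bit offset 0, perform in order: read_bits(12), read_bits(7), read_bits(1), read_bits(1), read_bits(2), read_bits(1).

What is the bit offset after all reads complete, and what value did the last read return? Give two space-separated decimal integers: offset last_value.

Read 1: bits[0:12] width=12 -> value=387 (bin 000110000011); offset now 12 = byte 1 bit 4; 12 bits remain
Read 2: bits[12:19] width=7 -> value=59 (bin 0111011); offset now 19 = byte 2 bit 3; 5 bits remain
Read 3: bits[19:20] width=1 -> value=0 (bin 0); offset now 20 = byte 2 bit 4; 4 bits remain
Read 4: bits[20:21] width=1 -> value=1 (bin 1); offset now 21 = byte 2 bit 5; 3 bits remain
Read 5: bits[21:23] width=2 -> value=1 (bin 01); offset now 23 = byte 2 bit 7; 1 bits remain
Read 6: bits[23:24] width=1 -> value=1 (bin 1); offset now 24 = byte 3 bit 0; 0 bits remain

Answer: 24 1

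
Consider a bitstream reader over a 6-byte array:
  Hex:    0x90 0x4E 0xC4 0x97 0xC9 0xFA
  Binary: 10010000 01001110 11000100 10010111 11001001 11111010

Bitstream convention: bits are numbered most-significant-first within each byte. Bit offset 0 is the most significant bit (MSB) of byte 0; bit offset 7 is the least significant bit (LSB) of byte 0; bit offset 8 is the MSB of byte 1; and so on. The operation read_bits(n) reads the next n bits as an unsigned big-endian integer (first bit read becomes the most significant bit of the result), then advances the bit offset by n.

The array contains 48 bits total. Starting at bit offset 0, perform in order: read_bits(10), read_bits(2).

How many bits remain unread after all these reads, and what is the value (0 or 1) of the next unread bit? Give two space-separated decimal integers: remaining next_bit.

Read 1: bits[0:10] width=10 -> value=577 (bin 1001000001); offset now 10 = byte 1 bit 2; 38 bits remain
Read 2: bits[10:12] width=2 -> value=0 (bin 00); offset now 12 = byte 1 bit 4; 36 bits remain

Answer: 36 1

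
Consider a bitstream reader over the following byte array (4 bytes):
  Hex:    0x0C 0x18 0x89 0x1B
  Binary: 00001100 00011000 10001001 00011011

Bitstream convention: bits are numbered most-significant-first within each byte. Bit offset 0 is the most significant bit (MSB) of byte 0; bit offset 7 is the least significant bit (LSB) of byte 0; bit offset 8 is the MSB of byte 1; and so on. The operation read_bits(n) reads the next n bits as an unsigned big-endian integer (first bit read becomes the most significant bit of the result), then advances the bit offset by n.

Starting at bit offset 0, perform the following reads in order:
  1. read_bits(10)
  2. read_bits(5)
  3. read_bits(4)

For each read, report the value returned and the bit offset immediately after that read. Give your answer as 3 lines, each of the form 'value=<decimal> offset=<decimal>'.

Read 1: bits[0:10] width=10 -> value=48 (bin 0000110000); offset now 10 = byte 1 bit 2; 22 bits remain
Read 2: bits[10:15] width=5 -> value=12 (bin 01100); offset now 15 = byte 1 bit 7; 17 bits remain
Read 3: bits[15:19] width=4 -> value=4 (bin 0100); offset now 19 = byte 2 bit 3; 13 bits remain

Answer: value=48 offset=10
value=12 offset=15
value=4 offset=19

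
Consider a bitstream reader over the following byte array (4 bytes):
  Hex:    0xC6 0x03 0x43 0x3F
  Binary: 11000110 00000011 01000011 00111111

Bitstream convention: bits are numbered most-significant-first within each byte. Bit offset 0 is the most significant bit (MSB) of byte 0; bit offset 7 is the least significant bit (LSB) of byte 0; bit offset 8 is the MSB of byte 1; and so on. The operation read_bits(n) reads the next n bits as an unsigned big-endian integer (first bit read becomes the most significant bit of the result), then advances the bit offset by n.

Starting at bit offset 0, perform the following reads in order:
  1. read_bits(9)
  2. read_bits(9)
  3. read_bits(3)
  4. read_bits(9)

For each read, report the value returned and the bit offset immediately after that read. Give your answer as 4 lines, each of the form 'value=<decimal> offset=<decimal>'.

Answer: value=396 offset=9
value=13 offset=18
value=0 offset=21
value=207 offset=30

Derivation:
Read 1: bits[0:9] width=9 -> value=396 (bin 110001100); offset now 9 = byte 1 bit 1; 23 bits remain
Read 2: bits[9:18] width=9 -> value=13 (bin 000001101); offset now 18 = byte 2 bit 2; 14 bits remain
Read 3: bits[18:21] width=3 -> value=0 (bin 000); offset now 21 = byte 2 bit 5; 11 bits remain
Read 4: bits[21:30] width=9 -> value=207 (bin 011001111); offset now 30 = byte 3 bit 6; 2 bits remain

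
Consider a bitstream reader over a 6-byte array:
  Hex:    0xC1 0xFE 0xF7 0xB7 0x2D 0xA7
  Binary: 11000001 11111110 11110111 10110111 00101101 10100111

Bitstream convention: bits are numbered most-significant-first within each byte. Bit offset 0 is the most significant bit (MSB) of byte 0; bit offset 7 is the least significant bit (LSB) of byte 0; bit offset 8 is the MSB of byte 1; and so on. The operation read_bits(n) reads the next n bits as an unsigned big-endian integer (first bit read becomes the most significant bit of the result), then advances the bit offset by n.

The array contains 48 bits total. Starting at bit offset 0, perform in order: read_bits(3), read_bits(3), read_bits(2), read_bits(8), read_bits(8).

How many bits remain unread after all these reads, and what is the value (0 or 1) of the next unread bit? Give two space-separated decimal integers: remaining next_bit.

Read 1: bits[0:3] width=3 -> value=6 (bin 110); offset now 3 = byte 0 bit 3; 45 bits remain
Read 2: bits[3:6] width=3 -> value=0 (bin 000); offset now 6 = byte 0 bit 6; 42 bits remain
Read 3: bits[6:8] width=2 -> value=1 (bin 01); offset now 8 = byte 1 bit 0; 40 bits remain
Read 4: bits[8:16] width=8 -> value=254 (bin 11111110); offset now 16 = byte 2 bit 0; 32 bits remain
Read 5: bits[16:24] width=8 -> value=247 (bin 11110111); offset now 24 = byte 3 bit 0; 24 bits remain

Answer: 24 1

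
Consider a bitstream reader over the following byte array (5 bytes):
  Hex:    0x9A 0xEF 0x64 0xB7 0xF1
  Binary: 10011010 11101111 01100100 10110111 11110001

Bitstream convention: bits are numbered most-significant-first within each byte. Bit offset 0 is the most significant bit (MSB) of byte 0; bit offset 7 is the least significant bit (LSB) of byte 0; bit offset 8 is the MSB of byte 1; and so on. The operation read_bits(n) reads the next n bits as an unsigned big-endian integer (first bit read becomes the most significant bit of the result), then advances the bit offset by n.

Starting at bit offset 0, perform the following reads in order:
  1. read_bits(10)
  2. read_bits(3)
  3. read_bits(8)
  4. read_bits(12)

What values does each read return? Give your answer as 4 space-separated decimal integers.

Answer: 619 5 236 2415

Derivation:
Read 1: bits[0:10] width=10 -> value=619 (bin 1001101011); offset now 10 = byte 1 bit 2; 30 bits remain
Read 2: bits[10:13] width=3 -> value=5 (bin 101); offset now 13 = byte 1 bit 5; 27 bits remain
Read 3: bits[13:21] width=8 -> value=236 (bin 11101100); offset now 21 = byte 2 bit 5; 19 bits remain
Read 4: bits[21:33] width=12 -> value=2415 (bin 100101101111); offset now 33 = byte 4 bit 1; 7 bits remain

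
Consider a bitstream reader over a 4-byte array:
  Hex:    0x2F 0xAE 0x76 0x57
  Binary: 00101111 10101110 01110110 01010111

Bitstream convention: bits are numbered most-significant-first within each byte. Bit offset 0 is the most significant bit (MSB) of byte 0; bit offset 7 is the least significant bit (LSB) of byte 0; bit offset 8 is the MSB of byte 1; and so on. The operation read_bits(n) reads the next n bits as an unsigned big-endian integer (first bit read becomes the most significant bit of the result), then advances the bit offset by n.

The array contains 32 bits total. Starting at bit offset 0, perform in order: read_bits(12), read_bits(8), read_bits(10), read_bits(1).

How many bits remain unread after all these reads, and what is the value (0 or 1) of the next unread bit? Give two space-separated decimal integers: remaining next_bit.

Read 1: bits[0:12] width=12 -> value=762 (bin 001011111010); offset now 12 = byte 1 bit 4; 20 bits remain
Read 2: bits[12:20] width=8 -> value=231 (bin 11100111); offset now 20 = byte 2 bit 4; 12 bits remain
Read 3: bits[20:30] width=10 -> value=405 (bin 0110010101); offset now 30 = byte 3 bit 6; 2 bits remain
Read 4: bits[30:31] width=1 -> value=1 (bin 1); offset now 31 = byte 3 bit 7; 1 bits remain

Answer: 1 1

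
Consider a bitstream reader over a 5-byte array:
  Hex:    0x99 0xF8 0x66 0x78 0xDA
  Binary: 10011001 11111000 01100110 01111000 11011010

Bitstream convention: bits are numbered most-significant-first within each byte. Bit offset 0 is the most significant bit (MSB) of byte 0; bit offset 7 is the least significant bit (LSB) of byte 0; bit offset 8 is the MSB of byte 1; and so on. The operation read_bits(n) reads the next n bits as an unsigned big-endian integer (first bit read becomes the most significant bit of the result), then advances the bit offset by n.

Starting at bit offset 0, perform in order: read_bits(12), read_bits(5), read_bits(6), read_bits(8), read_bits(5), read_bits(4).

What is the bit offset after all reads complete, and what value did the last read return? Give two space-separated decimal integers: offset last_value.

Answer: 40 10

Derivation:
Read 1: bits[0:12] width=12 -> value=2463 (bin 100110011111); offset now 12 = byte 1 bit 4; 28 bits remain
Read 2: bits[12:17] width=5 -> value=16 (bin 10000); offset now 17 = byte 2 bit 1; 23 bits remain
Read 3: bits[17:23] width=6 -> value=51 (bin 110011); offset now 23 = byte 2 bit 7; 17 bits remain
Read 4: bits[23:31] width=8 -> value=60 (bin 00111100); offset now 31 = byte 3 bit 7; 9 bits remain
Read 5: bits[31:36] width=5 -> value=13 (bin 01101); offset now 36 = byte 4 bit 4; 4 bits remain
Read 6: bits[36:40] width=4 -> value=10 (bin 1010); offset now 40 = byte 5 bit 0; 0 bits remain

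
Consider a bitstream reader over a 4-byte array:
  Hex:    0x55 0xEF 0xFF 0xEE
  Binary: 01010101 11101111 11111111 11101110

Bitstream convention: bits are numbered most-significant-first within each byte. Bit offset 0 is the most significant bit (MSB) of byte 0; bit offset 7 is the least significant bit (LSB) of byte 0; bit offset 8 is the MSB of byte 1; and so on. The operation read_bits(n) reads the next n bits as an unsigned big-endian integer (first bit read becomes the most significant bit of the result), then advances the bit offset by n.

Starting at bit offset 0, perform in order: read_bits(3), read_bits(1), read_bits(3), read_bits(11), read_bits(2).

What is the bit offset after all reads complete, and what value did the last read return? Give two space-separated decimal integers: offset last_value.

Answer: 20 3

Derivation:
Read 1: bits[0:3] width=3 -> value=2 (bin 010); offset now 3 = byte 0 bit 3; 29 bits remain
Read 2: bits[3:4] width=1 -> value=1 (bin 1); offset now 4 = byte 0 bit 4; 28 bits remain
Read 3: bits[4:7] width=3 -> value=2 (bin 010); offset now 7 = byte 0 bit 7; 25 bits remain
Read 4: bits[7:18] width=11 -> value=1983 (bin 11110111111); offset now 18 = byte 2 bit 2; 14 bits remain
Read 5: bits[18:20] width=2 -> value=3 (bin 11); offset now 20 = byte 2 bit 4; 12 bits remain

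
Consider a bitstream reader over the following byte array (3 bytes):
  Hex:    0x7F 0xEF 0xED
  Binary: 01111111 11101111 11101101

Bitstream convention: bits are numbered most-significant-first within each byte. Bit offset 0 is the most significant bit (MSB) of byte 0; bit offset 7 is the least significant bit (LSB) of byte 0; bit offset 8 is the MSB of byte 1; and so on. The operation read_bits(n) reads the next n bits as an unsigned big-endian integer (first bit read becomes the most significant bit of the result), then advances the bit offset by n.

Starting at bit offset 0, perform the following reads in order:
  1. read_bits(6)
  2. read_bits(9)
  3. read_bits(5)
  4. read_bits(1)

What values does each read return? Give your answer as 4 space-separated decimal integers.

Answer: 31 503 30 1

Derivation:
Read 1: bits[0:6] width=6 -> value=31 (bin 011111); offset now 6 = byte 0 bit 6; 18 bits remain
Read 2: bits[6:15] width=9 -> value=503 (bin 111110111); offset now 15 = byte 1 bit 7; 9 bits remain
Read 3: bits[15:20] width=5 -> value=30 (bin 11110); offset now 20 = byte 2 bit 4; 4 bits remain
Read 4: bits[20:21] width=1 -> value=1 (bin 1); offset now 21 = byte 2 bit 5; 3 bits remain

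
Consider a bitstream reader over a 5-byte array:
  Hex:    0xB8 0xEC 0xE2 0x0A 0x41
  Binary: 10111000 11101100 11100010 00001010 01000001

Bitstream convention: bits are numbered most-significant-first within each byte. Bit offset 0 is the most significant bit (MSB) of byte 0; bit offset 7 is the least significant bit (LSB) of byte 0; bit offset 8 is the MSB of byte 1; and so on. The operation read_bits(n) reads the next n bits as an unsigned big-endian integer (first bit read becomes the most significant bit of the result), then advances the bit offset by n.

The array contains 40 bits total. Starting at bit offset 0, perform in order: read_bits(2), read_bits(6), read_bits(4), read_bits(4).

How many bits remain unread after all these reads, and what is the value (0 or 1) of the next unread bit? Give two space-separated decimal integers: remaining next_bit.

Read 1: bits[0:2] width=2 -> value=2 (bin 10); offset now 2 = byte 0 bit 2; 38 bits remain
Read 2: bits[2:8] width=6 -> value=56 (bin 111000); offset now 8 = byte 1 bit 0; 32 bits remain
Read 3: bits[8:12] width=4 -> value=14 (bin 1110); offset now 12 = byte 1 bit 4; 28 bits remain
Read 4: bits[12:16] width=4 -> value=12 (bin 1100); offset now 16 = byte 2 bit 0; 24 bits remain

Answer: 24 1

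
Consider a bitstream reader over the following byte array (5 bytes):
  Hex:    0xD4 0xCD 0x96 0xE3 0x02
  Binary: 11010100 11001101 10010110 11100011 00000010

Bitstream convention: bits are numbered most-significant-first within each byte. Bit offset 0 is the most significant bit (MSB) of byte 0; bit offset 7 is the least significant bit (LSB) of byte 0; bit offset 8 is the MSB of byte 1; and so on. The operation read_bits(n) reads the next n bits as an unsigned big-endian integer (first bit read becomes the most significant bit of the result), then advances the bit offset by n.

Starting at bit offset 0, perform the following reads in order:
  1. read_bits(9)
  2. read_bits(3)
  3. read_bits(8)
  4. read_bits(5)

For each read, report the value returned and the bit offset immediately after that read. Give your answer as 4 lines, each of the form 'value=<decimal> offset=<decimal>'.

Read 1: bits[0:9] width=9 -> value=425 (bin 110101001); offset now 9 = byte 1 bit 1; 31 bits remain
Read 2: bits[9:12] width=3 -> value=4 (bin 100); offset now 12 = byte 1 bit 4; 28 bits remain
Read 3: bits[12:20] width=8 -> value=217 (bin 11011001); offset now 20 = byte 2 bit 4; 20 bits remain
Read 4: bits[20:25] width=5 -> value=13 (bin 01101); offset now 25 = byte 3 bit 1; 15 bits remain

Answer: value=425 offset=9
value=4 offset=12
value=217 offset=20
value=13 offset=25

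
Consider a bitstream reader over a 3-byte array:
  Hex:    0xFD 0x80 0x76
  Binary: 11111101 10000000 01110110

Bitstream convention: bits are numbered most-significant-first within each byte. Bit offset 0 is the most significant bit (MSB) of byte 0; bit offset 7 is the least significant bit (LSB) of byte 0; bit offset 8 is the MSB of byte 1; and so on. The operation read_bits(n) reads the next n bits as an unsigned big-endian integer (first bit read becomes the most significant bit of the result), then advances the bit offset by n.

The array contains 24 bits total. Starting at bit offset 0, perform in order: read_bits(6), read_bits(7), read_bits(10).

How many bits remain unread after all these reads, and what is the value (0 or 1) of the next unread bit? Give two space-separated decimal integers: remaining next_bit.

Answer: 1 0

Derivation:
Read 1: bits[0:6] width=6 -> value=63 (bin 111111); offset now 6 = byte 0 bit 6; 18 bits remain
Read 2: bits[6:13] width=7 -> value=48 (bin 0110000); offset now 13 = byte 1 bit 5; 11 bits remain
Read 3: bits[13:23] width=10 -> value=59 (bin 0000111011); offset now 23 = byte 2 bit 7; 1 bits remain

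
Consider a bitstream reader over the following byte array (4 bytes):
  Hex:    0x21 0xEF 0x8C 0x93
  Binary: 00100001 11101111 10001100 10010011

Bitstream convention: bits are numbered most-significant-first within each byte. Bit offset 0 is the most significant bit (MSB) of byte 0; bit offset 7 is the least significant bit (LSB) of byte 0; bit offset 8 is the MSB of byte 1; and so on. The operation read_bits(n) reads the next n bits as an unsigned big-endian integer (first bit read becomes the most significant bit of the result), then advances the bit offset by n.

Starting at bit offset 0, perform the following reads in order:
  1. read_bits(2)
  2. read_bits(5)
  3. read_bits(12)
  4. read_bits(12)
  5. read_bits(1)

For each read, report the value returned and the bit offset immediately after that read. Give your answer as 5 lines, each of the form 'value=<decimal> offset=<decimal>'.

Read 1: bits[0:2] width=2 -> value=0 (bin 00); offset now 2 = byte 0 bit 2; 30 bits remain
Read 2: bits[2:7] width=5 -> value=16 (bin 10000); offset now 7 = byte 0 bit 7; 25 bits remain
Read 3: bits[7:19] width=12 -> value=3964 (bin 111101111100); offset now 19 = byte 2 bit 3; 13 bits remain
Read 4: bits[19:31] width=12 -> value=1609 (bin 011001001001); offset now 31 = byte 3 bit 7; 1 bits remain
Read 5: bits[31:32] width=1 -> value=1 (bin 1); offset now 32 = byte 4 bit 0; 0 bits remain

Answer: value=0 offset=2
value=16 offset=7
value=3964 offset=19
value=1609 offset=31
value=1 offset=32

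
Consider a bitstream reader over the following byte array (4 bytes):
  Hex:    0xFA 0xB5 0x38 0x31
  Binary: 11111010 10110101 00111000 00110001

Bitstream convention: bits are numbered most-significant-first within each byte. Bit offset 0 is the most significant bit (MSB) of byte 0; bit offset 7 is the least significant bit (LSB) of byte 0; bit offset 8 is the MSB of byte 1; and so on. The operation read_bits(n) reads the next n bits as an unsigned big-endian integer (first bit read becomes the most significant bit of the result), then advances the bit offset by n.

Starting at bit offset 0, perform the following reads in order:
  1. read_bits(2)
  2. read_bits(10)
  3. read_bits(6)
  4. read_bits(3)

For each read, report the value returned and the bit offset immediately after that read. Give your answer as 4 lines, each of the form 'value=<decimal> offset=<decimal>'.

Read 1: bits[0:2] width=2 -> value=3 (bin 11); offset now 2 = byte 0 bit 2; 30 bits remain
Read 2: bits[2:12] width=10 -> value=939 (bin 1110101011); offset now 12 = byte 1 bit 4; 20 bits remain
Read 3: bits[12:18] width=6 -> value=20 (bin 010100); offset now 18 = byte 2 bit 2; 14 bits remain
Read 4: bits[18:21] width=3 -> value=7 (bin 111); offset now 21 = byte 2 bit 5; 11 bits remain

Answer: value=3 offset=2
value=939 offset=12
value=20 offset=18
value=7 offset=21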